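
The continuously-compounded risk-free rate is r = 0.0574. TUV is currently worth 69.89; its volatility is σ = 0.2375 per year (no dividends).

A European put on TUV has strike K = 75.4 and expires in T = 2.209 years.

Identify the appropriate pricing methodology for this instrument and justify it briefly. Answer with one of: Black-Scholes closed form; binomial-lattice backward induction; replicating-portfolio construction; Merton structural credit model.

framework: Black-Scholes closed form

Key observation: a European claim on TUV (strike 75.4) — a lognormal (GBM) underlying with constant rate and volatility — has an exact closed-form value; no lattice or capital structure is involved.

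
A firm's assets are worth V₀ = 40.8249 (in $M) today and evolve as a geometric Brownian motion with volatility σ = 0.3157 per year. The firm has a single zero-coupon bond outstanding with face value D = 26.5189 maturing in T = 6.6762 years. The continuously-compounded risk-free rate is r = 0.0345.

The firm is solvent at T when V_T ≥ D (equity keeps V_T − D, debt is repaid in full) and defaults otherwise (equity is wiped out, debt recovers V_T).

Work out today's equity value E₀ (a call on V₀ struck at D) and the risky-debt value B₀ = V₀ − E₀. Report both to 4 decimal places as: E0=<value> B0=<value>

E0=22.4454 B0=18.3795

Work the structural quantities from V₀ = 40.8249 against face 26.5189:
d₁ = [ln(V₀/D) + (r + σ²/2)T] / (σ√T)
   = [ln(40.8249/26.5189) + (0.0345 + 0.5·0.3157²)·6.6762] / (0.3157·√6.6762)
   = [0.431435 + 0.563026] / 0.815717 = 1.219125
d₂ = d₁ − σ√T = 1.219125 − 0.815717 = 0.403408
N(d₁) = 0.888602,  N(d₂) = 0.656676,  e^(−rT) = 0.794272
E₀ = V₀·N(d₁) − D·e^(−rT)·N(d₂)
   = 40.8249·0.888602 − 26.5189·0.794272·0.656676 = 22.445353
B₀ = V₀ − E₀ = 40.8249 − 22.445353 = 18.379547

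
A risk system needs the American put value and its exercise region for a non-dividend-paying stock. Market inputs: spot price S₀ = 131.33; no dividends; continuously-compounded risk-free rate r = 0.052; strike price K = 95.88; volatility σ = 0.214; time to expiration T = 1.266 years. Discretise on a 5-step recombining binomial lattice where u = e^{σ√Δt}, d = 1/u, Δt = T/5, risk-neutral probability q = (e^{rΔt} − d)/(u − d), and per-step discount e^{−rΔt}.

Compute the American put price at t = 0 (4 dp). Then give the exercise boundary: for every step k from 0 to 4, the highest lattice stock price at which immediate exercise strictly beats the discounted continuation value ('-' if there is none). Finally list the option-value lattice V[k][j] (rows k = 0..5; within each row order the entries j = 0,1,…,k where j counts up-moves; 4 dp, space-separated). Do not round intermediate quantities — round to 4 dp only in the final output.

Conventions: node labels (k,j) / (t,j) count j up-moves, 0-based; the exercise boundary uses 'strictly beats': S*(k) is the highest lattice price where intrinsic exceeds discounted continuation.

params: Δt=0.25320 u=1.11369 d=0.89791 q=0.53453 e^(-rΔt)=0.98692
t_5 payoffs: 19.2261 0.8051 0.0000 0.0000 0.0000 0.0000
t_4: node(4,0) S=85.3690 payoff=10.5110 vs cont=9.2569 → 10.5110 [stop]  node(4,1) S=105.8844 payoff=0.0000 vs cont=0.3698 → 0.3698 [wait]  node(4,2) S=131.3300 payoff=0.0000 vs cont=0.0000 → 0.0000 [wait]  node(4,3) S=162.8905 payoff=0.0000 vs cont=0.0000 → 0.0000 [wait]  node(4,4) S=202.0356 payoff=0.0000 vs cont=0.0000 → 0.0000 [wait]  ⇒ S*(4)=85.3690
t_3: node(3,0) S=95.0749 payoff=0.8051 vs cont=5.0237 → 5.0237 [wait]  node(3,1) S=117.9229 payoff=0.0000 vs cont=0.1699 → 0.1699 [wait]  node(3,2) S=146.2615 payoff=0.0000 vs cont=0.0000 → 0.0000 [wait]  node(3,3) S=181.4103 payoff=0.0000 vs cont=0.0000 → 0.0000 [wait]  ⇒ S*(3)=-
t_2: node(2,0) S=105.8844 payoff=0.0000 vs cont=2.3974 → 2.3974 [wait]  node(2,1) S=131.3300 payoff=0.0000 vs cont=0.0780 → 0.0780 [wait]  node(2,2) S=162.8905 payoff=0.0000 vs cont=0.0000 → 0.0000 [wait]  ⇒ S*(2)=-
t_1: node(1,0) S=117.9229 payoff=0.0000 vs cont=1.1425 → 1.1425 [wait]  node(1,1) S=146.2615 payoff=0.0000 vs cont=0.0359 → 0.0359 [wait]  ⇒ S*(1)=-
t_0: node(0,0) S=131.3300 payoff=0.0000 vs cont=0.5438 → 0.5438 [wait]  ⇒ S*(0)=-

price = 0.5438
boundary = - - - - 85.3690
tree:
0.5438
1.1425 0.0359
2.3974 0.0780 0.0000
5.0237 0.1699 0.0000 0.0000
10.5110 0.3698 0.0000 0.0000 0.0000
19.2261 0.8051 0.0000 0.0000 0.0000 0.0000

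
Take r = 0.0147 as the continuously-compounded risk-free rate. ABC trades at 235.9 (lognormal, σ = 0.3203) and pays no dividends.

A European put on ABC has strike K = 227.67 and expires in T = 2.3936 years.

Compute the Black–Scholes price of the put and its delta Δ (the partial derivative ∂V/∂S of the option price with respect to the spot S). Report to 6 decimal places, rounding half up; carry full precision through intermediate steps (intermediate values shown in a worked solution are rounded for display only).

price = 36.980502
Δ = -0.348107

σ√T = 0.3203·√2.3936 = 0.495545
d₁ = (ln(S/K) + (r+σ²/2)T) / (σ√T) = (ln(235.9/227.67) + (0.0147+0.3203²/2)·2.3936) / 0.495545 = (0.035511 + 0.157968) / 0.495545 = 0.390437
d₂ = d₁ − σ√T = 0.390437 − 0.495545 = -0.105108
e^{−rT} = 0.965426
N(−d₁) = 0.348107,  N(−d₂) = 0.541855
Put price V = K·e^{−rT}·N(−d₂) − S·N(−d₁) = 119.098881 − 82.118380 = 36.980502
Δ = −N(−d₁) = -0.348107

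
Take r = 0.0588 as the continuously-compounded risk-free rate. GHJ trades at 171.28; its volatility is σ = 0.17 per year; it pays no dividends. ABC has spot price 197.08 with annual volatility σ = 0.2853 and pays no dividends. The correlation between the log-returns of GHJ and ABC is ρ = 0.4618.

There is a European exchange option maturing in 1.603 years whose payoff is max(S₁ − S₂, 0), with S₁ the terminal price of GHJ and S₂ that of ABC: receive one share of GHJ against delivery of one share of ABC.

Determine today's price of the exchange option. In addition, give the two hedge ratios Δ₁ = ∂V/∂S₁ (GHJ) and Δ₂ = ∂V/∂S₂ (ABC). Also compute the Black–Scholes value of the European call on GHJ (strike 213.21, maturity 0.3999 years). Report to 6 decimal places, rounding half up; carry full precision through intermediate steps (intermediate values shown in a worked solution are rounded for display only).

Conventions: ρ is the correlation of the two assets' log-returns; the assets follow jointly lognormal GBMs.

σ_eff = √(σ₁² + σ₂² − 2ρσ₁σ₂) = √(0.17² + 0.2853² − 2·0.4618·0.17·0.2853) = 0.255931
d₁ = (ln(S₁/S₂) + (q₂ − q₁ + σ_eff²/2)T) / (σ_eff√T) = (ln(171.28/197.08) + (0.0 − 0.0 + 0.032750)·1.603) / 0.324033 = -0.270995
d₂ = d₁ − σ_eff√T = -0.270995 − 0.324033 = -0.595028
N(d₁) = 0.393197,  N(d₂) = 0.275912
V = S₁·e^{−q₁T}·N(d₁) − S₂·e^{−q₂T}·N(d₂) = 67.346846 − 54.376797 = 12.970048
Δ₁ = e^{−q₁T}·N(d₁) = 0.393197;  Δ₂ = −e^{−q₂T}·N(d₂) = -0.275912
[vanilla: GHJ call K=213.21]
σ√T = 0.17·√0.3999 = 0.107504
d₁ = (ln(S/K) + (r+σ²/2)T) / (σ√T) = (ln(171.28/213.21) + (0.0588+0.17²/2)·0.3999) / 0.107504 = (-0.218978 + 0.029293) / 0.107504 = -1.764449
d₂ = d₁ − σ√T = -1.764449 − 0.107504 = -1.871953
e^{−rT} = 0.976760
N(d₁) = 0.038828,  N(d₂) = 0.030607
price = S·N(d₁) − K·e^{−rT}·N(d₂) = 6.650502 − 6.373975 = 0.276526

exchange price = 12.970048
Δ1 = 0.393197
Δ2 = -0.275912
price(GHJ call K=213.21) = 0.276526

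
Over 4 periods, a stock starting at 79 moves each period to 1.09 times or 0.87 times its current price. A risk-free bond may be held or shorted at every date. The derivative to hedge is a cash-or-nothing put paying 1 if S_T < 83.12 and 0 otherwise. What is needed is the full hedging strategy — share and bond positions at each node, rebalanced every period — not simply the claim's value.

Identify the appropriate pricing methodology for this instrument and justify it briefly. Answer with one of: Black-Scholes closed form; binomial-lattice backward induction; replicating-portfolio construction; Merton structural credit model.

Key observation: the task asks for the hedge itself — share and bond holdings at every node of the 4-period tree on spot 79 with factors 1.09/0.87 — which is exactly what the replicating-portfolio construction produces.

framework: replicating-portfolio construction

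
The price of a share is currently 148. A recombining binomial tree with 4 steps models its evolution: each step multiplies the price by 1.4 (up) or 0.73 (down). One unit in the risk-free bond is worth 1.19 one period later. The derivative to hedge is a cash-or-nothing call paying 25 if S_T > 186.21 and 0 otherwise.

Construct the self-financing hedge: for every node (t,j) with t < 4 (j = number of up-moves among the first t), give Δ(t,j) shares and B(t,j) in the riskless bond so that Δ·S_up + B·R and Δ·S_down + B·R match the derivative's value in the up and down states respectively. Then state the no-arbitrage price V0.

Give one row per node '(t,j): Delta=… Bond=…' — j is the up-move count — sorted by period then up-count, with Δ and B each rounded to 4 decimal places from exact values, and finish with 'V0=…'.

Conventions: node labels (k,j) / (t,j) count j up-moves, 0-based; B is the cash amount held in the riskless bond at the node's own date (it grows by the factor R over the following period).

(0,0): Delta=0.0663 Bond=-1.9859
(1,0): Delta=0.1150 Bond=-7.6193
(1,1): Delta=0.0547 Bond=0.0363
(2,0): Delta=0.0000 Bond=0.0000
(2,1): Delta=0.1423 Bond=-13.2062
(2,2): Delta=0.0339 Bond=6.0918
(3,0): Delta=0.0000 Bond=0.0000
(3,1): Delta=0.0000 Bond=0.0000
(3,2): Delta=0.1762 Bond=-22.8898
(3,3): Delta=0.0000 Bond=21.0084
V0=7.8283

Since d<R<u, set p* = (R−d)/(u−d) = 0.6866; price each node as the discounted p*-expectation of its children.
At maturity the claim pays: V(4,0)=0.0000, V(4,1)=0.0000, V(4,2)=0.0000, V(4,3)=25.0000, V(4,4)=25.0000
  t=3,j=0: stock 57.5745 → up 80.6043 (V=0.0000), down 42.0294 (V=0.0000). Price 0.0000; hedge Δ=0.0000, bond B=0.0000.
  t=3,j=1: stock 110.4169 → up 154.5836 (V=0.0000), down 80.6043 (V=0.0000). Price 0.0000; hedge Δ=0.0000, bond B=0.0000.
  t=3,j=2: stock 211.7584 → up 296.4618 (V=25.0000), down 154.5836 (V=0.0000). Price 14.4237; hedge Δ=0.1762, bond B=-22.8898.
  t=3,j=3: stock 406.1120 → up 568.5568 (V=25.0000), down 296.4618 (V=25.0000). Price 21.0084; hedge Δ=0.0000, bond B=21.0084.
  t=2,j=0: stock 78.8692 → up 110.4169 (V=0.0000), down 57.5745 (V=0.0000). Price 0.0000; hedge Δ=0.0000, bond B=0.0000.
  t=2,j=1: stock 151.2560 → up 211.7584 (V=14.4237), down 110.4169 (V=0.0000). Price 8.3217; hedge Δ=0.1423, bond B=-13.2062.
  t=2,j=2: stock 290.0800 → up 406.1120 (V=21.0084), down 211.7584 (V=14.4237). Price 15.9198; hedge Δ=0.0339, bond B=6.0918.
  t=1,j=0: stock 108.0400 → up 151.2560 (V=8.3217), down 78.8692 (V=0.0000). Price 4.8012; hedge Δ=0.1150, bond B=-7.6193.
  t=1,j=1: stock 207.2000 → up 290.0800 (V=15.9198), down 151.2560 (V=8.3217). Price 11.3767; hedge Δ=0.0547, bond B=0.0363.
  t=0,j=0: stock 148.0000 → up 207.2000 (V=11.3767), down 108.0400 (V=4.8012). Price 7.8283; hedge Δ=0.0663, bond B=-1.9859.
As a check, the time-0 holding Δ(0,0)·S0 + B(0,0) comes to 7.8283 — exactly V0.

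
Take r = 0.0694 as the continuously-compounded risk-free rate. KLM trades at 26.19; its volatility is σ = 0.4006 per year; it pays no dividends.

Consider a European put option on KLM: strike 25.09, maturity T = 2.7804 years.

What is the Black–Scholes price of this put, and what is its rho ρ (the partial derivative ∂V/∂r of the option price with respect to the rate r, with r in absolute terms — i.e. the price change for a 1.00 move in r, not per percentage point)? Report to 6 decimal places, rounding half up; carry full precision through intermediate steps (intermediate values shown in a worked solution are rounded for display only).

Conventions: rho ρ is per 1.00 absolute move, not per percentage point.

σ√T = 0.4006·√2.7804 = 0.667982
d₁ = (ln(S/K) + (r+σ²/2)T) / (σ√T) = (ln(26.19/25.09) + (0.0694+0.4006²/2)·2.7804) / 0.667982 = (0.042908 + 0.416060) / 0.667982 = 0.687096
d₂ = d₁ − σ√T = 0.687096 − 0.667982 = 0.019115
e^{−rT} = 0.824515
N(−d₁) = 0.246011,  N(−d₂) = 0.492375
Put price V = K·e^{−rT}·N(−d₂) − S·N(−d₁) = 10.185800 − 6.443028 = 3.742772
ρ = −K·T·e^{−rT}·N(−d₂) = -28.320597

price = 3.742772
ρ = -28.320597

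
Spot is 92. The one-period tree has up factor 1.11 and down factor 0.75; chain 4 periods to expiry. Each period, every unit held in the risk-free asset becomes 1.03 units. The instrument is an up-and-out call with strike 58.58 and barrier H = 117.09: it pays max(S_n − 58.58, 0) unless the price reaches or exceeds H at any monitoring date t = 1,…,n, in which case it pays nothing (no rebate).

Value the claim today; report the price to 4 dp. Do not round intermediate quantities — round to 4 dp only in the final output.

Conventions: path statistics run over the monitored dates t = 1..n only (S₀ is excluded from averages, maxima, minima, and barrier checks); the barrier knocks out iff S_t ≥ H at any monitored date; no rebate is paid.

With p* = (R−d)/(u−d) = 0.7778, sum probability × payoff across the paths and divide by R^4.
Enumerate all 2^4 = 16 price paths (U = up ×1.11, D = down ×0.75); each path with k up-moves has probability p*^k·(1−p*)^(4−k).
DDDD: M=69.0000, payoff=0.0000, prob=0.002439
UDDD: M=102.1200, payoff=0.0000, prob=0.008535
DUDD: M=76.5900, payoff=0.0000, prob=0.008535
UUDD: M=113.3532, payoff=5.1812, prob=0.029873
DDUD: M=69.0000, payoff=0.0000, prob=0.008535
UDUD: M=102.1200, payoff=5.1812, prob=0.029873
DUUD: M=85.0149, payoff=5.1812, prob=0.029873
UUUD: M=125.8221, payoff=0.0000, prob=0.104557
DDDU: M=69.0000, payoff=0.0000, prob=0.008535
UDDU: M=102.1200, payoff=5.1812, prob=0.029873
DUDU: M=76.5900, payoff=5.1812, prob=0.029873
UUDU: M=113.3532, payoff=35.7865, prob=0.104557
DDUU: M=69.0000, payoff=5.1812, prob=0.029873
UDUU: M=102.1200, payoff=35.7865, prob=0.104557
DUUU: M=94.3665, payoff=35.7865, prob=0.104557
UUUU: M=139.6625, payoff=0.0000, prob=0.365950
Price = Σ prob·payoff / R^4 = 12.153903 / 1.125509 = 10.7986

price = 10.7986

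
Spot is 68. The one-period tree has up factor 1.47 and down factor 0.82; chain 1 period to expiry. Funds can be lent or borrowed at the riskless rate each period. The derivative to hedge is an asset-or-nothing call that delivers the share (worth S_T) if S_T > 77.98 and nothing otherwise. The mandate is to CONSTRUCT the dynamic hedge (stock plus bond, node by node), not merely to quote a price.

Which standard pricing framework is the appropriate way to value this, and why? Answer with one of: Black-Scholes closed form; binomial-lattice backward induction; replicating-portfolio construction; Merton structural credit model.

framework: replicating-portfolio construction

Key observation: the task asks for the hedge itself — share and bond holdings at every node of the 1-period tree on spot 68 with factors 1.47/0.82 — which is exactly what the replicating-portfolio construction produces.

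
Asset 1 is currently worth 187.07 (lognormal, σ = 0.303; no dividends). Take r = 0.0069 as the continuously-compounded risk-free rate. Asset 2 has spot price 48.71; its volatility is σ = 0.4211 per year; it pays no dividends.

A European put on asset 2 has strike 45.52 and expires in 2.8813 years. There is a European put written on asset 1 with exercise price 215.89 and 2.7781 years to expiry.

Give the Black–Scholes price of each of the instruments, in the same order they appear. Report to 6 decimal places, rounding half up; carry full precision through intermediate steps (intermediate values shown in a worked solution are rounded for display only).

price(asset 2 put K=45.52) = 11.080197
price(asset 1 put K=215.89) = 53.285945

[asset 2 put K=45.52]
σ√T = 0.4211·√2.8813 = 0.714792
d₁ = (ln(S/K) + (r+σ²/2)T) / (σ√T) = (ln(48.71/45.52) + (0.0069+0.4211²/2)·2.8813) / 0.714792 = (0.067733 + 0.275345) / 0.714792 = 0.479968
d₂ = d₁ − σ√T = 0.479968 − 0.714792 = -0.234824
e^{−rT} = 0.980315
N(−d₁) = 0.315625,  N(−d₂) = 0.592827
price = K·e^{−rT}·N(−d₂) − S·N(−d₁) = 26.454295 − 15.374098 = 11.080197
[asset 1 put K=215.89]
σ√T = 0.303·√2.7781 = 0.505029
d₁ = (ln(S/K) + (r+σ²/2)T) / (σ√T) = (ln(187.07/215.89) + (0.0069+0.303²/2)·2.7781) / 0.505029 = (-0.143286 + 0.146696) / 0.505029 = 0.006752
d₂ = d₁ − σ√T = 0.006752 − 0.505029 = -0.498277
e^{−rT} = 0.981014
N(−d₁) = 0.497306,  N(−d₂) = 0.690856
price = K·e^{−rT}·N(−d₂) − S·N(−d₁) = 146.317034 − 93.031089 = 53.285945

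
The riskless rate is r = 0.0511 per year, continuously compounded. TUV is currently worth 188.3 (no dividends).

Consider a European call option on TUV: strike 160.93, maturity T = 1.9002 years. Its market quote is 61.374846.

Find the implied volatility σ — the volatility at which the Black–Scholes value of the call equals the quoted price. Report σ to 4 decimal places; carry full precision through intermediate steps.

At σ = 0.4033 the Black–Scholes value reproduces the quote:
σ√T = 0.4033·√1.9002 = 0.555940
d₁ = (ln(S/K) + (r+σ²/2)T) / (σ√T) = (ln(188.3/160.93) + (0.0511+0.4033²/2)·1.9002) / 0.555940 = (0.157067 + 0.251635) / 0.555940 = 0.735155
d₂ = d₁ − σ√T = 0.735155 − 0.555940 = 0.179215
e^{−rT} = 0.907465
N(d₁) = 0.768877,  N(d₂) = 0.571115
V = S·N(d₁) − K·e^{−rT}·N(d₂) = 144.779598 − 83.404752 = 61.374846 (equal to the quote); since ∂V/∂σ > 0 for all σ, the implied volatility is unique

sigma = 0.4033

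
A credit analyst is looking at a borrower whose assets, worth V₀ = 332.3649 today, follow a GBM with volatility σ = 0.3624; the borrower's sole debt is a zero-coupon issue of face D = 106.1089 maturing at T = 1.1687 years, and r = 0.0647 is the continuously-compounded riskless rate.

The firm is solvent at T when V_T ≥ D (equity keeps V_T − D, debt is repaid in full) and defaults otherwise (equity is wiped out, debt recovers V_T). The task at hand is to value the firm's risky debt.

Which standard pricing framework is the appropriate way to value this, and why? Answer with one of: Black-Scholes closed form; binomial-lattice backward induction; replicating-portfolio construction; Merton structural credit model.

framework: Merton structural credit model

Key observation: the question is about default risk generated by asset-value dynamics against a debt face of 106.1089 — the structural framework prices exactly that.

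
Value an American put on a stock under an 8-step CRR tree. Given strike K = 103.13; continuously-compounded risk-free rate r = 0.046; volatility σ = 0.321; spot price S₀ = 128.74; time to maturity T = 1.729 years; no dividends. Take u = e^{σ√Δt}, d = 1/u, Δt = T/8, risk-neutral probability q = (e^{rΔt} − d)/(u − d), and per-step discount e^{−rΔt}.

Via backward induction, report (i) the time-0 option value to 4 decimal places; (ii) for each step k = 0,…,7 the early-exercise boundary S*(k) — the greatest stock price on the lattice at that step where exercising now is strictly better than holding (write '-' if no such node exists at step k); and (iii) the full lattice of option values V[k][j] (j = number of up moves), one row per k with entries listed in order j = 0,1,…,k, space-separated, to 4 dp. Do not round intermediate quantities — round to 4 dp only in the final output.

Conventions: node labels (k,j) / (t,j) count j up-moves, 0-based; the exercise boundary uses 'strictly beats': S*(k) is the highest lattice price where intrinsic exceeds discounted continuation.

Δt=0.21613, u=1.16094, d=0.86137, q=0.49611, disc=e^(-rΔt)=0.99011
k=8 terminal: V=max(K-S,0) → 64.1148 50.5460 32.2582 7.6102 0.0000 0.0000 0.0000 0.0000 0.0000
k=7: j=0 S=45.2943 intr=57.8357 cont=56.8155 V=57.8357[EX]; j=1 S=61.0469 intr=42.0831 cont=41.0629 V=42.0831[EX]; j=2 S=82.2780 intr=20.8520 cont=19.8318 V=20.8520[EX]; j=3 S=110.8928 intr=0.0000 cont=3.7967 V=3.7967[hold]; j=4 S=149.4595 intr=0.0000 cont=0.0000 V=0.0000[hold]; j=5 S=201.4389 intr=0.0000 cont=0.0000 V=0.0000[hold]; j=6 S=271.4960 intr=0.0000 cont=0.0000 V=0.0000[hold]; j=7 S=365.9176 intr=0.0000 cont=0.0000 V=0.0000[hold]  S*(7)=82.2780
k=6: j=0 S=52.5840 intr=50.5460 cont=49.5258 V=50.5460[EX]; j=1 S=70.8718 intr=32.2582 cont=31.2380 V=32.2582[EX]; j=2 S=95.5198 intr=7.6102 cont=12.2681 V=12.2681[hold]; j=3 S=128.7400 intr=0.0000 cont=1.8942 V=1.8942[hold]; j=4 S=173.5136 intr=0.0000 cont=0.0000 V=0.0000[hold]; j=5 S=233.8586 intr=0.0000 cont=0.0000 V=0.0000[hold]; j=6 S=315.1907 intr=0.0000 cont=0.0000 V=0.0000[hold]  S*(6)=70.8718
k=5: j=0 S=61.0469 intr=42.0831 cont=41.0629 V=42.0831[EX]; j=1 S=82.2780 intr=20.8520 cont=22.1198 V=22.1198[hold]; j=2 S=110.8928 intr=0.0000 cont=7.0510 V=7.0510[hold]; j=3 S=149.4595 intr=0.0000 cont=0.9450 V=0.9450[hold]; j=4 S=201.4389 intr=0.0000 cont=0.0000 V=0.0000[hold]; j=5 S=271.4960 intr=0.0000 cont=0.0000 V=0.0000[hold]  S*(5)=61.0469
k=4: j=0 S=70.8718 intr=32.2582 cont=31.8607 V=32.2582[EX]; j=1 S=95.5198 intr=7.6102 cont=14.4991 V=14.4991[hold]; j=2 S=128.7400 intr=0.0000 cont=3.9820 V=3.9820[hold]; j=3 S=173.5136 intr=0.0000 cont=0.4715 V=0.4715[hold]; j=4 S=233.8586 intr=0.0000 cont=0.0000 V=0.0000[hold]  S*(4)=70.8718
k=3: j=0 S=82.2780 intr=20.8520 cont=23.2157 V=23.2157[hold]; j=1 S=110.8928 intr=0.0000 cont=9.1896 V=9.1896[hold]; j=2 S=149.4595 intr=0.0000 cont=2.2182 V=2.2182[hold]; j=3 S=201.4389 intr=0.0000 cont=0.2352 V=0.2352[hold]  S*(3)=-
k=2: j=0 S=95.5198 intr=7.6102 cont=16.0963 V=16.0963[hold]; j=1 S=128.7400 intr=0.0000 cont=5.6743 V=5.6743[hold]; j=2 S=173.5136 intr=0.0000 cont=1.2222 V=1.2222[hold]  S*(2)=-
k=1: j=0 S=110.8928 intr=0.0000 cont=10.8177 V=10.8177[hold]; j=1 S=149.4595 intr=0.0000 cont=3.4313 V=3.4313[hold]  S*(1)=-
k=0: j=0 S=128.7400 intr=0.0000 cont=7.0824 V=7.0824[hold]  S*(0)=-

price = 7.0824
boundary = - - - - 70.8718 61.0469 70.8718 82.2780
tree:
7.0824
10.8177 3.4313
16.0963 5.6743 1.2222
23.2157 9.1896 2.2182 0.2352
32.2582 14.4991 3.9820 0.4715 0.0000
42.0831 22.1198 7.0510 0.9450 0.0000 0.0000
50.5460 32.2582 12.2681 1.8942 0.0000 0.0000 0.0000
57.8357 42.0831 20.8520 3.7967 0.0000 0.0000 0.0000 0.0000
64.1148 50.5460 32.2582 7.6102 0.0000 0.0000 0.0000 0.0000 0.0000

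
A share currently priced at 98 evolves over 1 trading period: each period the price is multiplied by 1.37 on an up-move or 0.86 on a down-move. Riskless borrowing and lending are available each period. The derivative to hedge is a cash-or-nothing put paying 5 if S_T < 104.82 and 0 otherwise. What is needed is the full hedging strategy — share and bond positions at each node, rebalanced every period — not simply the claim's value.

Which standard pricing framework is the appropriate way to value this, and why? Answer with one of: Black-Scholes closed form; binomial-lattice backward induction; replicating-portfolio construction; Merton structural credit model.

framework: replicating-portfolio construction

Key observation: what is demanded is not a single number but the (Δ, B) position at each node of the 1.37/0.86 tree starting at 98; constructing those positions is the replicating-portfolio method.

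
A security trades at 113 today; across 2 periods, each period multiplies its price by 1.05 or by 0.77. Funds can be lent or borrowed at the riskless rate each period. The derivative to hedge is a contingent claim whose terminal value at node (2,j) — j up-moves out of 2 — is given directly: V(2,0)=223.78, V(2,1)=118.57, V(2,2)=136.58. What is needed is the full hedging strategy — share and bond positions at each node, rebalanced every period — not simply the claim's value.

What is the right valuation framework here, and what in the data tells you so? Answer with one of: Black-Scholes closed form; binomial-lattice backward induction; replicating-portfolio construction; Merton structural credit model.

framework: replicating-portfolio construction

Key observation: the mandate to exhibit the hedge at every date and state singles out the replicating-portfolio construction on the 2-period tree with factors 1.05 and 0.77 from 113.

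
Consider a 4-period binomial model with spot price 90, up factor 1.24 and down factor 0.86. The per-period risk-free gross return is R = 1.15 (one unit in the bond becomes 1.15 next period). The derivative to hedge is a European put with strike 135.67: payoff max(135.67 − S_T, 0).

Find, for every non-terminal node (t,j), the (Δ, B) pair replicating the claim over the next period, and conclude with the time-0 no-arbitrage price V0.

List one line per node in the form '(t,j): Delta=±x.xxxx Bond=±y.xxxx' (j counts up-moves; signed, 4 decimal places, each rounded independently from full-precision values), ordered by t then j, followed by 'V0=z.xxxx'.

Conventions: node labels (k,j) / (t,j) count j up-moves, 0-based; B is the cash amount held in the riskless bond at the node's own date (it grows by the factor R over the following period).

Since d<R<u, set p* = (R−d)/(u−d) = 0.7632; price each node as the discounted p*-expectation of its children.
Expiry values: V(4,0)=86.4393, V(4,1)=64.6862, V(4,2)=33.3212, V(4,3)=0.0000, V(4,4)=0.0000
(3,0): S=57.2450. Δ = (V_up−V_dn)/(S_up−S_dn) = (64.6862−86.4393)/(70.9838−49.2307) = -1.0000. V = [p*·64.6862 + (1−p*)·86.4393]/1.15 = 60.7289. B = V − Δ·S = 117.9739.
(3,1): S=82.5394. Δ = (V_up−V_dn)/(S_up−S_dn) = (33.3212−64.6862)/(102.3488−70.9838) = -1.0000. V = [p*·33.3212 + (1−p*)·64.6862]/1.15 = 35.4346. B = V − Δ·S = 117.9739.
(3,2): S=119.0102. Δ = (V_up−V_dn)/(S_up−S_dn) = (0.0000−33.3212)/(147.5727−102.3488) = -0.7368. V = [p*·0.0000 + (1−p*)·33.3212]/1.15 = 6.8625. B = V − Δ·S = 94.5498.
(3,3): S=171.5962. Δ = (V_up−V_dn)/(S_up−S_dn) = (0.0000−0.0000)/(212.7792−147.5727) = 0.0000. V = [p*·0.0000 + (1−p*)·0.0000]/1.15 = 0.0000. B = V − Δ·S = 0.0000.
(2,0): S=66.5640. Δ = (V_up−V_dn)/(S_up−S_dn) = (35.4346−60.7289)/(82.5394−57.2450) = -1.0000. V = [p*·35.4346 + (1−p*)·60.7289]/1.15 = 36.0220. B = V − Δ·S = 102.5860.
(2,1): S=95.9760. Δ = (V_up−V_dn)/(S_up−S_dn) = (6.8625−35.4346)/(119.0102−82.5394) = -0.7834. V = [p*·6.8625 + (1−p*)·35.4346]/1.15 = 11.8518. B = V − Δ·S = 87.0414.
(2,2): S=138.3840. Δ = (V_up−V_dn)/(S_up−S_dn) = (0.0000−6.8625)/(171.5962−119.0102) = -0.1305. V = [p*·0.0000 + (1−p*)·6.8625]/1.15 = 1.4133. B = V − Δ·S = 19.4725.
(1,0): S=77.4000. Δ = (V_up−V_dn)/(S_up−S_dn) = (11.8518−36.0220)/(95.9760−66.5640) = -0.8218. V = [p*·11.8518 + (1−p*)·36.0220]/1.15 = 15.2838. B = V − Δ·S = 78.8896.
(1,1): S=111.6000. Δ = (V_up−V_dn)/(S_up−S_dn) = (1.4133−11.8518)/(138.3840−95.9760) = -0.2461. V = [p*·1.4133 + (1−p*)·11.8518]/1.15 = 3.3788. B = V − Δ·S = 30.8484.
(0,0): S=90.0000. Δ = (V_up−V_dn)/(S_up−S_dn) = (3.3788−15.2838)/(111.6000−77.4000) = -0.3481. V = [p*·3.3788 + (1−p*)·15.2838]/1.15 = 5.3899. B = V − Δ·S = 36.7188.
As a check, the time-0 holding Δ(0,0)·S0 + B(0,0) comes to 5.3899 — exactly V0.

(0,0): Delta=-0.3481 Bond=36.7188
(1,0): Delta=-0.8218 Bond=78.8896
(1,1): Delta=-0.2461 Bond=30.8484
(2,0): Delta=-1.0000 Bond=102.5860
(2,1): Delta=-0.7834 Bond=87.0414
(2,2): Delta=-0.1305 Bond=19.4725
(3,0): Delta=-1.0000 Bond=117.9739
(3,1): Delta=-1.0000 Bond=117.9739
(3,2): Delta=-0.7368 Bond=94.5498
(3,3): Delta=0.0000 Bond=0.0000
V0=5.3899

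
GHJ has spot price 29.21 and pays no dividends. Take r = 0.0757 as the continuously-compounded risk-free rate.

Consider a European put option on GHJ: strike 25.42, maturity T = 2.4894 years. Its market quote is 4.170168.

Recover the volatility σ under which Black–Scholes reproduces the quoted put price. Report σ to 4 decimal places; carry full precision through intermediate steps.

sigma = 0.4943

At σ = 0.4943 the Black–Scholes value reproduces the quote:
σ√T = 0.4943·√2.4894 = 0.779898
d₁ = (ln(S/K) + (r+σ²/2)T) / (σ√T) = (ln(29.21/25.42) + (0.0757+0.4943²/2)·2.4894) / 0.779898 = (0.138975 + 0.492568) / 0.779898 = 0.809776
d₂ = d₁ − σ√T = 0.809776 − 0.779898 = 0.029878
e^{−rT} = 0.828244
N(−d₁) = 0.209034,  N(−d₂) = 0.488082
V = K·e^{−rT}·N(−d₂) − S·N(−d₁) = 10.276063 − 6.105895 = 4.170168 (the observed quote) — the price is monotone increasing in volatility, hence this σ is the only solution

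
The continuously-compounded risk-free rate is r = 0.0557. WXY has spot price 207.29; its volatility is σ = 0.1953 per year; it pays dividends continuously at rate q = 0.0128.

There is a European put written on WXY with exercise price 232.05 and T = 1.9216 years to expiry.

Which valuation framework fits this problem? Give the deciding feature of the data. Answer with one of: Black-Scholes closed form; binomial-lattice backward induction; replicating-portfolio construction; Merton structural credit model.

framework: Black-Scholes closed form

Key observation: everything needed for the exact continuous-time valuation of the European put on WXY (strike 232.05) is given, and no feature rules the closed form out.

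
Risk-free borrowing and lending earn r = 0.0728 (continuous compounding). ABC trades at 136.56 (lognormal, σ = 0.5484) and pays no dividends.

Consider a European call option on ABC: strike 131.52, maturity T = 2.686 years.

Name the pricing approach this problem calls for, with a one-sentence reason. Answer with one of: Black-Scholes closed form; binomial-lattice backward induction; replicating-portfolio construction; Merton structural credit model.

framework: Black-Scholes closed form

Key observation: a European-exercise option on ABC struck at 131.52 — a GBM underlying with constant parameters — admits an analytic price: the data contain no early exercise, no discrete tree, no debt structure.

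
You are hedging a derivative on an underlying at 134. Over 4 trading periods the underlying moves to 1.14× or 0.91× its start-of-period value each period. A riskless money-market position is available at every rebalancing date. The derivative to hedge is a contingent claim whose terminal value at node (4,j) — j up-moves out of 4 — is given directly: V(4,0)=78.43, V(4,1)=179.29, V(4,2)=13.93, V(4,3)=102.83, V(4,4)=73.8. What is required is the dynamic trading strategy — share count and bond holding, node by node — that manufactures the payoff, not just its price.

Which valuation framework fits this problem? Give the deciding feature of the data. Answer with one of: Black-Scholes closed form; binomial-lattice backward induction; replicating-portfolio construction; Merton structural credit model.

Key observation: what is demanded is not a single number but the (Δ, B) position at each node of the 1.14/0.91 tree starting at 134; constructing those positions is the replicating-portfolio method.

framework: replicating-portfolio construction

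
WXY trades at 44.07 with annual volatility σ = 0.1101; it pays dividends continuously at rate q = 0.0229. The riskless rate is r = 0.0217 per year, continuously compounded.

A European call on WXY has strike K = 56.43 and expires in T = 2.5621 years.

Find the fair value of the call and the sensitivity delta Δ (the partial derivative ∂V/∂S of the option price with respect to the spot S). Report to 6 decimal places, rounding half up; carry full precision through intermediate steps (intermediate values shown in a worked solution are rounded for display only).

σ√T = 0.1101·√2.5621 = 0.176232
d₁ = (ln(S/K) + (r−q+σ²/2)T) / (σ√T) = (ln(44.07/56.43) + (0.0217−0.0229+0.1101²/2)·2.5621) / 0.176232 = (-0.247222 + 0.012454) / 0.176232 = -1.332147
d₂ = d₁ − σ√T = -1.332147 − 0.176232 = -1.508379
e^{−rT} = 0.945920
e^{−qT} = 0.943016
N(d₁) = 0.091406,  N(d₂) = 0.065729
Call price V = S·e^{−qT}·N(d₁) − K·e^{−rT}·N(d₂) = 3.798712 − 3.508485 = 0.290228
Δ = e^{−qT}·N(d₁) = 0.086197

price = 0.290228
Δ = 0.086197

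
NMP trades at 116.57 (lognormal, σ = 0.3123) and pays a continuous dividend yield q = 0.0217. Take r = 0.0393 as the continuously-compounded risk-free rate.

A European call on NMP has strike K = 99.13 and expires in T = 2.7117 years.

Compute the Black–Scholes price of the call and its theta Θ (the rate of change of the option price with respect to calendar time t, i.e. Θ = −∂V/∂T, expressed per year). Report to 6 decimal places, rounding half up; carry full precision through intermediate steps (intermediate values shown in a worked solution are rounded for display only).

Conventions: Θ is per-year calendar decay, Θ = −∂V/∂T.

σ√T = 0.3123·√2.7117 = 0.514272
d₁ = (ln(S/K) + (r−q+σ²/2)T) / (σ√T) = (ln(116.57/99.13) + (0.0393−0.0217+0.3123²/2)·2.7117) / 0.514272 = (0.162060 + 0.179964) / 0.514272 = 0.665064
d₂ = d₁ − σ√T = 0.665064 − 0.514272 = 0.150792
e^{−rT} = 0.898912
e^{−qT} = 0.942854
N(d₁) = 0.746995,  N(d₂) = 0.559930
Call price V = S·e^{−qT}·N(d₁) − K·e^{−rT}·N(d₂) = 82.101100 − 49.894900 = 32.206200
φ(d₁) = (1/√(2π))·e^{−d₁²/2} = 0.319789
Θ = −S·e^{−qT}·φ(d₁)·σ/(2√T) + q·S·e^{−qT}·N(d₁) − r·K·e^{−rT}·N(d₂) = −3.332853 + 1.781594 − 1.960870 = -3.512129

price = 32.206200
Θ = -3.512129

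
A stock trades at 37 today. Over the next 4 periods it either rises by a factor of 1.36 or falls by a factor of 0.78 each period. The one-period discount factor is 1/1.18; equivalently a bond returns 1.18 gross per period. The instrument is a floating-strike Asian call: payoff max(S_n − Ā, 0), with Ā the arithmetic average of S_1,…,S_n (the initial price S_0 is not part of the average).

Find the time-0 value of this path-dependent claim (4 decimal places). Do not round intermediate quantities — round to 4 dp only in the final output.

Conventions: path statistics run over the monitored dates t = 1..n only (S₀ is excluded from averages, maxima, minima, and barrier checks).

price = 8.2854

Under the martingale measure an up-move has probability p* = 0.6897; value the claim as the probability-weighted average of per-path payoffs, discounted 4 periods at R = 1.18.
Enumerate all 2^4 = 16 price paths (U = up ×1.36, D = down ×0.78); each path with k up-moves has probability p*^k·(1−p*)^(4−k).
DDDD: Ā=20.6562, payoff=0.0000, prob=0.009276
UDDD: Ā=36.0159, payoff=0.0000, prob=0.020614
DUDD: Ā=30.6509, payoff=0.0000, prob=0.020614
UUDD: Ā=53.4427, payoff=0.0000, prob=0.045809
DDUD: Ā=26.4662, payoff=0.0000, prob=0.020614
UDUD: Ā=46.1463, payoff=0.0000, prob=0.045809
DUUD: Ā=40.7813, payoff=0.8547, prob=0.045809
UUUD: Ā=71.1058, payoff=1.4903, prob=0.101798
DDDU: Ā=23.2022, payoff=0.6773, prob=0.020614
UDDU: Ā=40.4551, payoff=1.1809, prob=0.045809
DUDU: Ā=35.0901, payoff=6.5459, prob=0.045809
UUDU: Ā=61.1827, payoff=11.4134, prob=0.101798
DDUU: Ā=30.9054, payoff=10.7306, prob=0.045809
UDUU: Ā=53.8863, payoff=18.7098, prob=0.101798
DUUU: Ā=48.5213, payoff=24.0748, prob=0.101798
UUUU: Ā=84.6012, payoff=41.9765, prob=0.226218
Price = Σ prob·payoff / R^4 = 16.063470 / 1.938778 = 8.2854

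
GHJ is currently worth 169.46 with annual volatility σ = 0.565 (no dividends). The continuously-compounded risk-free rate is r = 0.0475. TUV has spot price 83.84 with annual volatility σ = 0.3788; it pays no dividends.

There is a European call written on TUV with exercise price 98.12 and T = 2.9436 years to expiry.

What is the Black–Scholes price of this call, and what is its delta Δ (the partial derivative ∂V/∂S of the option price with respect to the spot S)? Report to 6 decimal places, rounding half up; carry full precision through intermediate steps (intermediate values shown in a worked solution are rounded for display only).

σ√T = 0.3788·√2.9436 = 0.649904
d₁ = (ln(S/K) + (r+σ²/2)T) / (σ√T) = (ln(83.84/98.12) + (0.0475+0.3788²/2)·2.9436) / 0.649904 = (-0.157281 + 0.351009) / 0.649904 = 0.298087
d₂ = d₁ − σ√T = 0.298087 − 0.649904 = -0.351818
e^{−rT} = 0.869514
N(d₁) = 0.617181,  N(d₂) = 0.362488
Call price V = S·N(d₁) − K·e^{−rT}·N(d₂) = 51.744495 − 30.926240 = 20.818255
Δ = N(d₁) = 0.617181

price = 20.818255
Δ = 0.617181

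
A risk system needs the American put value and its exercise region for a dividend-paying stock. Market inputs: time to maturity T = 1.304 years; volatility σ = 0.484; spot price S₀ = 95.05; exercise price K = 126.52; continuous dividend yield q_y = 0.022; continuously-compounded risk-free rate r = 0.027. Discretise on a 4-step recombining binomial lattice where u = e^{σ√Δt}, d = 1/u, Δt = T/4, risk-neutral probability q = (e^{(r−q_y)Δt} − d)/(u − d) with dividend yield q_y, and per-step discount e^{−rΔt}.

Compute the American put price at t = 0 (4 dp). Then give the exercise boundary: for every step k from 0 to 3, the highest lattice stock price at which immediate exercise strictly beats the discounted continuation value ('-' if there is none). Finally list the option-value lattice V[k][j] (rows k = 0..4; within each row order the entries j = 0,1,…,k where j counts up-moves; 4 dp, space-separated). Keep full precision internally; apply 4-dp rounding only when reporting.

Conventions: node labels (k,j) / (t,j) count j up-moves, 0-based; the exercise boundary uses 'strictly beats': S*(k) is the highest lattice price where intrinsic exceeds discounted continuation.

price = 42.8226
boundary = - - 54.6916 72.1002
tree:
42.8226
56.6863 25.6335
71.8284 38.1140 9.8964
85.0337 54.4198 17.6477 0.0000
95.0506 71.8284 31.4700 0.0000 0.0000

params: Δt=0.32600 u=1.31830 d=0.75855 q=0.43426 e^(-rΔt)=0.99124
t_4 payoffs: 95.0506 71.8284 31.4700 0.0000 0.0000
t_3: node(3,0) S=41.4863 payoff=85.0337 vs cont=84.2214 → 85.0337 [stop]  node(3,1) S=72.1002 payoff=54.4198 vs cont=53.8263 → 54.4198 [stop]  node(3,2) S=125.3049 payoff=1.2151 vs cont=17.6477 → 17.6477 [wait]  node(3,3) S=217.7708 payoff=0.0000 vs cont=0.0000 → 0.0000 [wait]  ⇒ S*(3)=72.1002
t_2: node(2,0) S=54.6916 payoff=71.8284 vs cont=71.1105 → 71.8284 [stop]  node(2,1) S=95.0500 payoff=31.4700 vs cont=38.1140 → 38.1140 [wait]  node(2,2) S=165.1900 payoff=0.0000 vs cont=9.8964 → 9.8964 [wait]  ⇒ S*(2)=54.6916
t_1: node(1,0) S=72.1002 payoff=54.4198 vs cont=56.6863 → 56.6863 [wait]  node(1,1) S=125.3049 payoff=1.2151 vs cont=25.6335 → 25.6335 [wait]  ⇒ S*(1)=-
t_0: node(0,0) S=95.0500 payoff=31.4700 vs cont=42.8226 → 42.8226 [wait]  ⇒ S*(0)=-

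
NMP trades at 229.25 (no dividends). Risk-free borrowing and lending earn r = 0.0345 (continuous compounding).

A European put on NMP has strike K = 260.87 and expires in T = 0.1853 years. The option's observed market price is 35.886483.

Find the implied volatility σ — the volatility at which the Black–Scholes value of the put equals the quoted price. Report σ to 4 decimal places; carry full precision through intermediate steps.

sigma = 0.4024

At σ = 0.4024 the Black–Scholes value reproduces the quote:
σ√T = 0.4024·√0.1853 = 0.173219
d₁ = (ln(S/K) + (r+σ²/2)T) / (σ√T) = (ln(229.25/260.87) + (0.0345+0.4024²/2)·0.1853) / 0.173219 = (-0.129209 + 0.021395) / 0.173219 = -0.622413
d₂ = d₁ − σ√T = -0.622413 − 0.173219 = -0.795632
e^{−rT} = 0.993628
N(−d₁) = 0.733165,  N(−d₂) = 0.786877
V = K·e^{−rT}·N(−d₂) − S·N(−d₁) = 203.964530 − 168.078047 = 35.886483 (matching the quote); vega is positive throughout, so no other σ reproduces this price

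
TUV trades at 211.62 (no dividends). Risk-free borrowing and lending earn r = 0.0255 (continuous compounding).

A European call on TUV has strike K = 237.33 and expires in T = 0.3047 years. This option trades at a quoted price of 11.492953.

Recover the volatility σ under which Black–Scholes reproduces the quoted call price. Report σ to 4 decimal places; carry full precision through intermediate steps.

At σ = 0.4349 the Black–Scholes value reproduces the quote:
σ√T = 0.4349·√0.3047 = 0.240063
d₁ = (ln(S/K) + (r+σ²/2)T) / (σ√T) = (ln(211.62/237.33) + (0.0255+0.4349²/2)·0.3047) / 0.240063 = (-0.114659 + 0.036585) / 0.240063 = -0.325224
d₂ = d₁ − σ√T = -0.325224 − 0.240063 = -0.565287
e^{−rT} = 0.992260
N(d₁) = 0.372506,  N(d₂) = 0.285939
V = S·N(d₁) − K·e^{−rT}·N(d₂) = 78.829666 − 67.336713 = 11.492953 (the observed quote) — the price is monotone increasing in volatility, hence this σ is the only solution

sigma = 0.4349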